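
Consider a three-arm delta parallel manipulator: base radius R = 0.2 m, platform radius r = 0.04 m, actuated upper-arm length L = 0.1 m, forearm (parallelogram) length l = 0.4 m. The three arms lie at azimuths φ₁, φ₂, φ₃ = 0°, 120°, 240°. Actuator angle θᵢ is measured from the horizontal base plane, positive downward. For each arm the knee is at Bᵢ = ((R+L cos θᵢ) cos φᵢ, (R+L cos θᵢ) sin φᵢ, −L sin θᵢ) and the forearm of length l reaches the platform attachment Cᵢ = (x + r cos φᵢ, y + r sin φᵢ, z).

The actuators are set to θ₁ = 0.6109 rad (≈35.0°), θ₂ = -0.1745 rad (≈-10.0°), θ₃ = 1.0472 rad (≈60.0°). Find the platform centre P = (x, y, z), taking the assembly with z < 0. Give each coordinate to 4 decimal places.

arm 1 at φ=0.0°: e+L cos θ1 = 0.2419;  centre 1 = (0.2419, 0.0000, -0.0574)
centre 2 = (0.2585·cos120.0°, 0.2585·sin120.0°, 0.0174) = (-0.1292, 0.2239, 0.0174)
arm 3 at φ=240.0°: e+L cos θ3 = 0.2100;  centre 3 = (-0.1050, -0.1819, -0.0866)
eliminate P² terms by subtracting sphere 1 from 2 and 3
[-0.7423 0.4477 0.1494]·P = 0.0053;  [-0.6938 -0.3637 -0.0585]·P = -0.0102
det = 0.5806;  x = 0.0046+0.0485z,  y = 0.0194+-0.2533z
quadratic in z: (1.0665)z²+(0.0819)z+(-0.1000)=0, √Δ=0.6582 → z ∈ {-0.3470, 0.2702}; z = -0.3470 (taking z<0)
x = -0.0123, y = 0.1073

(-0.0123, 0.1073, -0.3470)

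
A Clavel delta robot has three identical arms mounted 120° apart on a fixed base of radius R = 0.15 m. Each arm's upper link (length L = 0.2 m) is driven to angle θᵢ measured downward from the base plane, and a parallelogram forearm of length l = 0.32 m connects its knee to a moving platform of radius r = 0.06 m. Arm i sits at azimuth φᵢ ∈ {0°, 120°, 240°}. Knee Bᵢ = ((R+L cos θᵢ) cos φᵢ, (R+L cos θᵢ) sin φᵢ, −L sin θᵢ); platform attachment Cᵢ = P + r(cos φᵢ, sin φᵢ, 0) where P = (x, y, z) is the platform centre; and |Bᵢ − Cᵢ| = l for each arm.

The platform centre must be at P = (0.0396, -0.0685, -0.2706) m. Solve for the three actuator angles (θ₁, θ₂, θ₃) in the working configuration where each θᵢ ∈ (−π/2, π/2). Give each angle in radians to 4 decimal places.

arm 1 (φ=0.0°): x'=0.0396, y'=-0.0685
  A cos θ + B sin θ = C:  0.0504·cos θ + -0.2706·sin θ = -0.0451
  θ1 = atan2(B,A) + arccos(C/0.2753) = 0.3489
rotate P by −φ2: (-0.0791, 0.0000, -0.2706)
  A cos θ + B sin θ = C:  0.1691·cos θ + -0.2706·sin θ = -0.0986
  √(A²+B²)=0.3191;  θ2 = -1.0122+1.8848 ≈ 0.8726
arm 3 (φ=240.0°): x'=0.0395, y'=0.0685
  A=0.0505, B=-0.2706, C=(l²−L²−A²−y'²−z²)/(2L)=-0.0452
  √(A²+B²)=0.2753;  θ3 = -1.3864+1.7357 ≈ 0.3493

θ₁ = 0.3489, θ₂ = 0.8726, θ₃ = 0.3493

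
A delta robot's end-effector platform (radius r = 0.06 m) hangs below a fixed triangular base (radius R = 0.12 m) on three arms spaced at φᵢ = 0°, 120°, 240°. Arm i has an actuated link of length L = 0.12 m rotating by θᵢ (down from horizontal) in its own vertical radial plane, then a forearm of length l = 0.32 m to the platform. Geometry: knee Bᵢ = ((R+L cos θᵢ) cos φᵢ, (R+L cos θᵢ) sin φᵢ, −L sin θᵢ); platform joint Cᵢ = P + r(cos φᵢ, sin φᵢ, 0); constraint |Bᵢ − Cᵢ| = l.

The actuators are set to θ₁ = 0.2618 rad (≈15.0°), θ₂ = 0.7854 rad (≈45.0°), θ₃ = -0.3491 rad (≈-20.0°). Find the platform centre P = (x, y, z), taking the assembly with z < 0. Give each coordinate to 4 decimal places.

(0.0005, -0.1279, -0.2662)

φ1=0.0°: virtual centre (0.1759, 0.0000, -0.0311), radius l
centre 2 = (0.1449·cos120.0°, 0.1449·sin120.0°, -0.0849) = (-0.0724, 0.1254, -0.0849)
φ3=240.0°: virtual centre (-0.0864, -0.1496, 0.0410), radius l
|centre ₂|²−|centre ₁|² = -0.0037;  |centre ₃|²−|centre ₁|² = -0.0004
linear system: -0.4967x+0.2509y = -0.0037−-0.1076z; -0.5246x+-0.2992y = -0.0004−0.1442z
det = 0.2802;  x = 0.0043+0.0142z,  y = -0.0063+0.4570z
quadratic in z: (1.2090)z²+(0.0515)z+(-0.0720)=0, √Δ=0.5921 → z ∈ {-0.2662, 0.2236}; z = -0.2662 (taking z<0)
x = 0.0005, y = -0.1279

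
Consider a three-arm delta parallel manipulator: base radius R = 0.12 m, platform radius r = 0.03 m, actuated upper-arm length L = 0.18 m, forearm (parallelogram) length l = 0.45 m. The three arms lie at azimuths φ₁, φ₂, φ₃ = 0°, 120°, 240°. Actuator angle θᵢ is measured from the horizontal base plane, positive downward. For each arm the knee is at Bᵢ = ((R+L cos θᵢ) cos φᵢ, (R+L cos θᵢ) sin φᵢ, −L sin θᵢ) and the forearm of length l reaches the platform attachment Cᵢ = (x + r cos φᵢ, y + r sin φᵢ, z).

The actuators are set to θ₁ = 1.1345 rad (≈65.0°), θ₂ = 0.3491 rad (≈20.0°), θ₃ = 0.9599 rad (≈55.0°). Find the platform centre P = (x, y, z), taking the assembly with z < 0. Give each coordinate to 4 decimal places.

arm 1 at φ=0.0°: (R−r)+L cos θ1 = 0.1661;  O1 = (0.1661, 0.0000, -0.1631)
O2 = (0.2591·cos120.0°, 0.2591·sin120.0°, -0.0616) = (-0.1296, 0.2244, -0.0616)
O3 = (0.1932·cos240.0°, 0.1932·sin240.0°, -0.1474) = (-0.0966, -0.1674, -0.1474)
subtract pairs → two planes through P
plane₁₂: -0.5913x+0.4488y+0.2031z = 0.0168
det = 0.4337;  x = -0.0180+0.1892z,  y = 0.0136+-0.2033z
into |P−O₁|² = l²: 1.0771z² + 0.2511z + -0.1418 = 0;  Δ = 0.6741;  z = -0.4977 or 0.2646 → z<0 root = -0.4977
x = -0.1122, y = 0.1148

(-0.1122, 0.1148, -0.4977)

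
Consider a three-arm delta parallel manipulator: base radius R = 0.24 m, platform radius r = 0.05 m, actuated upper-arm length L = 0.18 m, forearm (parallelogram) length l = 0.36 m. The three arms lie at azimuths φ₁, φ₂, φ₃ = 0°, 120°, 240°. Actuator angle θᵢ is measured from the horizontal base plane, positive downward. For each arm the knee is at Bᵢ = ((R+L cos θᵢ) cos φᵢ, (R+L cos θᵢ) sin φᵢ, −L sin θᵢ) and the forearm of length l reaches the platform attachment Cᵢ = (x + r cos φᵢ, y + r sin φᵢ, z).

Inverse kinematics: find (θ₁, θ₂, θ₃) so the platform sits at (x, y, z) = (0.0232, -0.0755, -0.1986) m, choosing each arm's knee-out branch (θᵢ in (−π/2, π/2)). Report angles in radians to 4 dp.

arm 1 (φ=0.0°): x'=0.0232, y'=-0.0755
  e−x'=0.1668;  (l²−L²−(e−x')²−y'²−z²)/2L = 0.0673
  θ1 = atan2(B,A) + arccos(C/0.2594) = 0.4360
φ2=120.0° → target in arm frame (-0.0770, 0.0177)
  A=0.2670, B=-0.1986, C=(l²−L²−A²−y'²−z²)/(2L)=-0.0384
  θ2 = atan2(B,A) + arccos(C/0.3328) = 1.0470
φ3=240.0° → target in arm frame (0.0538, 0.0578)
  A cos θ + B sin θ = C:  0.1362·cos θ + -0.1986·sin θ = 0.0996
  γ=atan2(-0.1986,0.1362)=-0.9696;  ψ=arccos(0.4136)=1.1444;  θ3=γ+ψ≈0.1748

θ₁ = 0.4360, θ₂ = 1.0470, θ₃ = 0.1748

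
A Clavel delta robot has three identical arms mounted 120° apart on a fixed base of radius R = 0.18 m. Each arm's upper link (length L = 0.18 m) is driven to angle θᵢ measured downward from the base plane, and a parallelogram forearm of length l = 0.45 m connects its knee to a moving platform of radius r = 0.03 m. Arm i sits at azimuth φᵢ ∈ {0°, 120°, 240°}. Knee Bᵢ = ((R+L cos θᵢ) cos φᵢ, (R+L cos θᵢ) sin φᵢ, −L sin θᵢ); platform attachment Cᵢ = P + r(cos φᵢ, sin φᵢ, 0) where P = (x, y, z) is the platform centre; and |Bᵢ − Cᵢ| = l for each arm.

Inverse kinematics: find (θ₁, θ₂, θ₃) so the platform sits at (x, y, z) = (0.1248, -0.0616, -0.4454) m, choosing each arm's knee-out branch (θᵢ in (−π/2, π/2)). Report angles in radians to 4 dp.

φ1=0.0° → target in arm frame (0.1248, -0.0616)
  A=0.0252, B=-0.4454, C=(l²−L²−A²−y'²−z²)/(2L)=-0.0909
  γ=atan2(-0.4454,0.0252)=-1.5143;  ψ=arccos(-0.2037)=1.7759;  θ1=γ+ψ≈0.2616
arm 2 (φ=120.0°): x'=-0.1157, y'=-0.0773
  A cos θ + B sin θ = C:  0.2657·cos θ + -0.4454·sin θ = -0.2913
  θ2 = atan2(B,A) + arccos(C/0.5187) = 1.1344
arm 3 (φ=240.0°): x'=-0.0091, y'=0.1389
  e−x'=0.1591;  (l²−L²−(e−x')²−y'²−z²)/2L = -0.2024
  θ3 = atan2(B,A) + arccos(C/0.4729) = 0.7852

θ₁ = 0.2616, θ₂ = 1.1344, θ₃ = 0.7852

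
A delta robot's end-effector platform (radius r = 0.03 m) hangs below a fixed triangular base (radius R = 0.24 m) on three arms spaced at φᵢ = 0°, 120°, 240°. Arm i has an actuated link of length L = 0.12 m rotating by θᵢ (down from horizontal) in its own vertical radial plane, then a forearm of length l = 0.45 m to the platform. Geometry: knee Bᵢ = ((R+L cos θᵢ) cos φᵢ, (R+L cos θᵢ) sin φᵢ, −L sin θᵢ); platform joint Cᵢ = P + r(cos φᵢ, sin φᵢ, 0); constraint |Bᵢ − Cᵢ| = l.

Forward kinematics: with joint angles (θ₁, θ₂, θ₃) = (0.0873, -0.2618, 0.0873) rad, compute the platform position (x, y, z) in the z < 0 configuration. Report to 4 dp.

(-0.0120, 0.0208, -0.3027)

arm 1 at φ=0.0°: e+L cos θ1 = 0.3295;  O1 = (0.3295, 0.0000, -0.0105)
φ2=120.0°: virtual centre (-0.1630, 0.2822, 0.0311), radius l
φ3=240.0°: virtual centre (-0.1648, -0.2854, -0.0105), radius l
|O₂|²−|O₁|² = -0.0015;  |O₃|²−|O₁|² = 0.0000
plane₁₂: -0.9850x+0.5645y+0.0830z = -0.0015
det = 1.1203;  x = 0.0008+0.0423z,  y = -0.0013+-0.0733z
into |P−O₁|² = l²: 1.0072z² + -0.0067z + -0.0943 = 0;  Δ = 0.3800;  z = -0.3027 or 0.3093 → z<0 root = -0.3027
x = -0.0120, y = 0.0208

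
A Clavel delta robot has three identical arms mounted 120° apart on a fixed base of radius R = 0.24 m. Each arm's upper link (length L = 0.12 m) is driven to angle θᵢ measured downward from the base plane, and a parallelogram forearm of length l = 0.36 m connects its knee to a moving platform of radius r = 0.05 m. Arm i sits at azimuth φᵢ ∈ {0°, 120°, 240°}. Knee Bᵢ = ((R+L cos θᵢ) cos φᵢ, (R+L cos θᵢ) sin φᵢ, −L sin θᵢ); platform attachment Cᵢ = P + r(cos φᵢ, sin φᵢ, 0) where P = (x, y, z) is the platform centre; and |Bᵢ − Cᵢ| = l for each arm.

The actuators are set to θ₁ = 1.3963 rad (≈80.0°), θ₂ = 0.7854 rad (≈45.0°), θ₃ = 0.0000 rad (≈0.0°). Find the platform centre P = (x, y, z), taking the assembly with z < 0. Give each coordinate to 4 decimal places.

(-0.1018, -0.0577, -0.2870)

φ1=0.0°: virtual centre (0.2108, 0.0000, -0.1182), radius l
O2 = (0.2749·cos120.0°, 0.2749·sin120.0°, -0.0849) = (-0.1374, 0.2380, -0.0849)
φ3=240.0°: virtual centre (-0.1550, -0.2685, 0.0000), radius l
eliminate P² terms by subtracting sphere 1 from 2 and 3
plane₁₂: -0.6965x+0.4761y+0.0666z = 0.0243
Cramer: x(z) = -0.0429+0.2053z;  y(z) = -0.0117+0.1604z
sphere 1 gives Az²+Bz+C=0 with A=1.0679, B=0.1284, C=-0.0511;  B²−4AC=0.2348;  roots -0.2870, 0.1668;  negative root z = -0.2870
x = -0.1018, y = -0.0577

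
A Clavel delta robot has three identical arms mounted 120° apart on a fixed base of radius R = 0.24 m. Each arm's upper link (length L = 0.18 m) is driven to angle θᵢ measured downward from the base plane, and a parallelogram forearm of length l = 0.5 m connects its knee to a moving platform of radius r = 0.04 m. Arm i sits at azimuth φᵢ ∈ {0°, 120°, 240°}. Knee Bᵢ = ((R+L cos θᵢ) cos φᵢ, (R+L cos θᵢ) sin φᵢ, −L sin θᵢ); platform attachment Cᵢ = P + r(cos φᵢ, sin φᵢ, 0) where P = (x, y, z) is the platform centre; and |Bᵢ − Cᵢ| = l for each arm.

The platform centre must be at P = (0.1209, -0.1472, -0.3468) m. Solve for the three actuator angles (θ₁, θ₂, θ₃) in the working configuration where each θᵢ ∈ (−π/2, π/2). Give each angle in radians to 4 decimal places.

θ₁ = -0.3486, θ₂ = 1.1344, θ₃ = 0.0001

rotate P by −φ1: (0.1209, -0.1472, -0.3468)
  A cos θ + B sin θ = C:  0.0791·cos θ + -0.3468·sin θ = 0.1928
  θ1 = atan2(B,A) + arccos(C/0.3557) = -0.3486
arm 2 (φ=120.0°): x'=-0.1879, y'=-0.0311
  A=0.3879, B=-0.3468, C=(l²−L²−A²−y'²−z²)/(2L)=-0.1504
  γ=atan2(-0.3468,0.3879)=-0.7295;  ψ=arccos(-0.2889)=1.8639;  θ2=γ+ψ≈1.1344
arm 3 (φ=240.0°): x'=0.0670, y'=0.1783
  A cos θ + B sin θ = C:  0.1330·cos θ + -0.3468·sin θ = 0.1329
  γ=atan2(-0.3468,0.1330)=-1.2047;  ψ=arccos(0.3579)=1.2048;  θ3=γ+ψ≈0.0001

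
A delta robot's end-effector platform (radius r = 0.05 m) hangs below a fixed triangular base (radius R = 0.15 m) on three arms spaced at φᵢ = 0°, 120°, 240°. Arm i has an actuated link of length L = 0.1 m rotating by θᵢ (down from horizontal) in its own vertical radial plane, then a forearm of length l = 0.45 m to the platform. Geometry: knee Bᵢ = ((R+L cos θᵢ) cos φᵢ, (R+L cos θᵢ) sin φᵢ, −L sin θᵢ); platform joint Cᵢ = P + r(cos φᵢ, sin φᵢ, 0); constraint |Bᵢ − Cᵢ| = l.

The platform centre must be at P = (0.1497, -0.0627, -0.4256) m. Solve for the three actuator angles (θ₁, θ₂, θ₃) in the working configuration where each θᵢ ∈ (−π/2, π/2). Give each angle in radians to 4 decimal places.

θ₁ = -0.1742, θ₂ = 1.0473, θ₃ = 0.6110

arm 1 (φ=0.0°): x'=0.1497, y'=-0.0627
  e−x'=-0.0497;  (l²−L²−(e−x')²−y'²−z²)/2L = 0.0248
  γ=atan2(-0.4256,-0.0497)=-1.6870;  ψ=arccos(0.0579)=1.5128;  θ1=γ+ψ≈-0.1742
arm 2 (φ=120.0°): x'=-0.1291, y'=-0.0983
  A cos θ + B sin θ = C:  0.2291·cos θ + -0.4256·sin θ = -0.2540
  θ2 = atan2(B,A) + arccos(C/0.4834) = 1.0473
arm 3 (φ=240.0°): x'=-0.0206, y'=0.1610
  e−x'=0.1206;  (l²−L²−(e−x')²−y'²−z²)/2L = -0.1454
  √(A²+B²)=0.4423;  θ3 = -1.2948+1.9058 ≈ 0.6110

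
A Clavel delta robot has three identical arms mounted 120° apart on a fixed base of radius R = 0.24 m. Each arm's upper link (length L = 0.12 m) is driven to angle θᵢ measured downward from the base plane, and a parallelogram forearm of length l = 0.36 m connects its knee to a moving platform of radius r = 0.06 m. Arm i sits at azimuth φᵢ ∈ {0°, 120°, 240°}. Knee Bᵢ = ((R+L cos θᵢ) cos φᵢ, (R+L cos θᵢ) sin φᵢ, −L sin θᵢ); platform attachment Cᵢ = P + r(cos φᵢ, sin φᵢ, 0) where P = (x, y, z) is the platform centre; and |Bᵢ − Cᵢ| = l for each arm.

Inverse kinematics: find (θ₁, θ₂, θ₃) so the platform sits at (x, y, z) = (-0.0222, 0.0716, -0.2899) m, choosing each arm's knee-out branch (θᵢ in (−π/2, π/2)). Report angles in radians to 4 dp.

θ₁ = 0.7850, θ₂ = 0.0878, θ₃ = 0.9597

rotate P by −φ1: (-0.0222, 0.0716, -0.2899)
  e−x'=0.2022;  (l²−L²−(e−x')²−y'²−z²)/2L = -0.0619
  θ1 = atan2(B,A) + arccos(C/0.3534) = 0.7850
φ2=120.0° → target in arm frame (0.0731, -0.0166)
  A=0.1069, B=-0.2899, C=(l²−L²−A²−y'²−z²)/(2L)=0.0811
  √(A²+B²)=0.3090;  θ2 = -1.2175+1.3053 ≈ 0.0878
arm 3 (φ=240.0°): x'=-0.0509, y'=-0.0550
  A=0.2309, B=-0.2899, C=(l²−L²−A²−y'²−z²)/(2L)=-0.1050
  θ3 = atan2(B,A) + arccos(C/0.3706) = 0.9597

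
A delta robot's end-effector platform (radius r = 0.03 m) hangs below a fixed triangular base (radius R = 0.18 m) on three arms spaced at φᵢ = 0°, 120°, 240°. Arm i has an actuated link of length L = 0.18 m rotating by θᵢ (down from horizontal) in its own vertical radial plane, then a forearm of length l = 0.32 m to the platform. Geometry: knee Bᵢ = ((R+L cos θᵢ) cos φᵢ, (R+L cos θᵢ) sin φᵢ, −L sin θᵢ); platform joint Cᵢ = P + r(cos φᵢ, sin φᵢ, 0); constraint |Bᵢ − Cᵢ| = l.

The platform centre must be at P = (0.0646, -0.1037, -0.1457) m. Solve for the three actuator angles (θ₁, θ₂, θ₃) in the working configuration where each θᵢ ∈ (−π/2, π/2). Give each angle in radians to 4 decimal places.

θ₁ = 0.0004, θ₂ = 1.3088, θ₃ = 0.0873

φ1=0.0° → target in arm frame (0.0646, -0.1037)
  A cos θ + B sin θ = C:  0.0854·cos θ + -0.1457·sin θ = 0.0853
  θ1 = atan2(B,A) + arccos(C/0.1689) = 0.0004
φ2=120.0° → target in arm frame (-0.1221, -0.0041)
  e−x'=0.2721;  (l²−L²−(e−x')²−y'²−z²)/2L = -0.0702
  √(A²+B²)=0.3087;  θ2 = -0.4916+1.8004 ≈ 1.3088
rotate P by −φ3: (0.0575, 0.1078, -0.1457)
  A=0.0925, B=-0.1457, C=(l²−L²−A²−y'²−z²)/(2L)=0.0794
  γ=atan2(-0.1457,0.0925)=-1.0052;  ψ=arccos(0.4603)=1.0925;  θ3=γ+ψ≈0.0873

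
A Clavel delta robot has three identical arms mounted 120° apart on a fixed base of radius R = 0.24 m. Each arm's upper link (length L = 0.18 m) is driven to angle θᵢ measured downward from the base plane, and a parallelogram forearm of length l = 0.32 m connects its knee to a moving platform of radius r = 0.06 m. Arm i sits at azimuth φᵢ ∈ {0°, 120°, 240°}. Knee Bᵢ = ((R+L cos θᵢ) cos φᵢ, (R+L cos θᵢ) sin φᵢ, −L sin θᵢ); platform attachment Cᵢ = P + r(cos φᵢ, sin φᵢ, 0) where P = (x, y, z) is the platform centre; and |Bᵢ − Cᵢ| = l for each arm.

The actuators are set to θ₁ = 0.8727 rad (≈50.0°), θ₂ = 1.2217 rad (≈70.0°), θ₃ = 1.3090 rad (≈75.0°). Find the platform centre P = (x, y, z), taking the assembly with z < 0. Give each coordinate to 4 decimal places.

(0.0555, 0.0117, -0.3490)

S1 = (0.2957·cos0.0°, 0.2957·sin0.0°, -0.1379) = (0.2957, 0.0000, -0.1379)
φ2=120.0°: virtual centre (-0.1208, 0.2092, -0.1691), radius l
φ3=240.0°: virtual centre (-0.1133, -0.1962, -0.1739), radius l
eliminate P² terms by subtracting sphere 1 from 2 and 3
[-0.8330 0.4184 -0.0625]·P = -0.0195;  [-0.8180 -0.3925 -0.0719]·P = -0.0249
Cramer: x(z) = 0.0270-0.0816z;  y(z) = 0.0072-0.0132z
sphere 1 gives Az²+Bz+C=0 with A=1.0068, B=0.3195, C=-0.0111;  B²−4AC=0.1469;  roots -0.3490, 0.0317;  negative root z = -0.3490
x = 0.0555, y = 0.0117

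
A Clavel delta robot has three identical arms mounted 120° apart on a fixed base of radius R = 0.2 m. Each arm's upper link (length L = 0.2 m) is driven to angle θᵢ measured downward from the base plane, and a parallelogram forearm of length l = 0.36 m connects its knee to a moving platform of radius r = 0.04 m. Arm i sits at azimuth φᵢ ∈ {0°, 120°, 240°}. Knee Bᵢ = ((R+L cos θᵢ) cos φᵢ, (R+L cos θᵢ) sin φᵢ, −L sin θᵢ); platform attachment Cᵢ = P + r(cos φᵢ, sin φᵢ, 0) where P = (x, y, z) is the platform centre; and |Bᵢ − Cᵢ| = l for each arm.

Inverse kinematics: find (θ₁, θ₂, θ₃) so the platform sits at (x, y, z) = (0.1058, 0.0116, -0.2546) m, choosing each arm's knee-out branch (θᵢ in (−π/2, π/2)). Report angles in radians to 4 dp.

arm 1 (φ=0.0°): x'=0.1058, y'=0.0116
  A cos θ + B sin θ = C:  0.0542·cos θ + -0.2546·sin θ = 0.0543
  θ1 = atan2(B,A) + arccos(C/0.2603) = -0.0003
φ2=120.0° → target in arm frame (-0.0429, -0.0974)
  e−x'=0.2029;  (l²−L²−(e−x')²−y'²−z²)/2L = -0.0647
  γ=atan2(-0.2546,0.2029)=-0.8980;  ψ=arccos(-0.1986)=1.7707;  θ2=γ+ψ≈0.8727
rotate P by −φ3: (-0.0629, 0.0858, -0.2546)
  A cos θ + B sin θ = C:  0.2229·cos θ + -0.2546·sin θ = -0.0807
  √(A²+B²)=0.3384;  θ3 = -0.8516+1.8117 ≈ 0.9601

θ₁ = -0.0003, θ₂ = 0.8727, θ₃ = 0.9601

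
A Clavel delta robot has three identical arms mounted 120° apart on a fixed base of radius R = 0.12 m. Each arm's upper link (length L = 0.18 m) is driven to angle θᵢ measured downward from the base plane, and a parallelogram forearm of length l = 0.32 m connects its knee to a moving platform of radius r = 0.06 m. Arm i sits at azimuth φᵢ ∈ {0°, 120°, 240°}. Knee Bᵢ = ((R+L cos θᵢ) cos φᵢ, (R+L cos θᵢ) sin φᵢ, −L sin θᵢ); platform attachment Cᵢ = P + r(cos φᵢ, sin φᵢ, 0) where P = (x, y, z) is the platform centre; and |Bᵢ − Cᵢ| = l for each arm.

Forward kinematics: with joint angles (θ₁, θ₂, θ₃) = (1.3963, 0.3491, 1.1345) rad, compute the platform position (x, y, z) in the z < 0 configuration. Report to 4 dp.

arm 1 at φ=0.0°: ρ1 = 0.0913;  centre 1 = (0.0913, 0.0000, -0.1773)
φ2=120.0°: virtual centre (-0.1146, 0.1984, -0.0616), radius l
centre 3 = (0.1361·cos240.0°, 0.1361·sin240.0°, -0.1631) = (-0.0680, -0.1178, -0.1631)
subtract pairs → two planes through P
[-0.4116 0.3969 0.2314]·P = 0.0165;  [-0.3186 -0.2357 0.0283]·P = 0.0054
det = 0.2234;  x = -0.0270+0.2942z,  y = 0.0137+-0.2778z
sphere 1 gives Az²+Bz+C=0 with A=1.1638, B=0.2773, C=-0.0568;  B²−4AC=0.3413;  roots -0.3702, 0.1319;  negative root z = -0.3702
x = -0.1359, y = 0.1165

(-0.1359, 0.1165, -0.3702)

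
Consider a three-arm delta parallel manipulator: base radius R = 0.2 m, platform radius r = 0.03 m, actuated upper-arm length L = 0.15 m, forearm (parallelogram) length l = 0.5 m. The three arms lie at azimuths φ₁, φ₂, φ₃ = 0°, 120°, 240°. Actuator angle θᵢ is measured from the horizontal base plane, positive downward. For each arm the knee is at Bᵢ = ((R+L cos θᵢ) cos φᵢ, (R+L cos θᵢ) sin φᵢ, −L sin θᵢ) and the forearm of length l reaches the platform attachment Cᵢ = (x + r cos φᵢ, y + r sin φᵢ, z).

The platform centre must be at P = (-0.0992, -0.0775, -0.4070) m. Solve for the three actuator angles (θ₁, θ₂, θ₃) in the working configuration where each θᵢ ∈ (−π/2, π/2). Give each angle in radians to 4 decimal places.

arm 1 (φ=0.0°): x'=-0.0992, y'=-0.0775
  A=0.2692, B=-0.4070, C=(l²−L²−A²−y'²−z²)/(2L)=-0.0554
  θ1 = atan2(B,A) + arccos(C/0.4880) = 0.6982
rotate P by −φ2: (-0.0175, 0.1247, -0.4070)
  e−x'=0.1875;  (l²−L²−(e−x')²−y'²−z²)/2L = 0.0372
  γ=atan2(-0.4070,0.1875)=-1.1391;  ψ=arccos(0.0829)=1.4878;  θ2=γ+ψ≈0.3487
arm 3 (φ=240.0°): x'=0.1167, y'=-0.0472
  e−x'=0.0533;  (l²−L²−(e−x')²−y'²−z²)/2L = 0.1893
  θ3 = atan2(B,A) + arccos(C/0.4105) = -0.3491

θ₁ = 0.6982, θ₂ = 0.3487, θ₃ = -0.3491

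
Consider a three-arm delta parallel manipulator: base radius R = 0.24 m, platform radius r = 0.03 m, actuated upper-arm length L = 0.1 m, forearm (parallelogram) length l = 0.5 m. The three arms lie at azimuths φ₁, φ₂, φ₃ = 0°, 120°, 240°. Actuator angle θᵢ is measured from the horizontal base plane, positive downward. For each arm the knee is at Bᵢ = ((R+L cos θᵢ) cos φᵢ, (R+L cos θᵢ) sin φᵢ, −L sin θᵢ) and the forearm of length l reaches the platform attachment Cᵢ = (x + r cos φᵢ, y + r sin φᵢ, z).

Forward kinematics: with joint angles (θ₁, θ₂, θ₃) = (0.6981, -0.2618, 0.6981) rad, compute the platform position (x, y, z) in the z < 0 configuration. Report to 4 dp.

φ1=0.0°: virtual centre (0.2866, 0.0000, -0.0643), radius l
arm 2 at φ=120.0°: (R−r)+L cos θ2 = 0.3066;  centre 2 = (-0.1533, 0.2655, 0.0259)
arm 3 at φ=240.0°: (R−r)+L cos θ3 = 0.2866;  centre 3 = (-0.1433, -0.2482, -0.0643)
|centre ₂|²−|centre ₁|² = 0.0084;  |centre ₃|²−|centre ₁|² = 0.0000
plane₁₂: -0.8798x+0.5310y+0.1803z = 0.0084
det = 0.8933;  x = -0.0047+0.1002z,  y = 0.0081+-0.1735z
quadratic in z: (1.0402)z²+(0.0674)z+(-0.1610)=0, √Δ=0.8211 → z ∈ {-0.4271, 0.3623}; z = -0.4271 (taking z<0)
x = -0.0475, y = 0.0822

(-0.0475, 0.0822, -0.4271)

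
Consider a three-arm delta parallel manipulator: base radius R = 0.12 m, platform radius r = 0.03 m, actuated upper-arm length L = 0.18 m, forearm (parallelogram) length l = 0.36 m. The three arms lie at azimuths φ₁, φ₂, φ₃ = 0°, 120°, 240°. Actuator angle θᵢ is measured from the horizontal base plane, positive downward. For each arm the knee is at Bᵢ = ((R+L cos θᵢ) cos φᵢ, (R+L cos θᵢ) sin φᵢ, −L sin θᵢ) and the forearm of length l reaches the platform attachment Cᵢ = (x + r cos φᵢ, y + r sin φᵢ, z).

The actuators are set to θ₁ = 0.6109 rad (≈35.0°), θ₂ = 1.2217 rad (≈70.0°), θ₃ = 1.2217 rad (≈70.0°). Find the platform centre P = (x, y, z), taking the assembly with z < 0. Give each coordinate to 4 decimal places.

(0.1178, 0.0000, -0.4428)

arm 1 at φ=0.0°: e+L cos θ1 = 0.2374;  O1 = (0.2374, 0.0000, -0.1032)
O2 = (0.1516·cos120.0°, 0.1516·sin120.0°, -0.1691) = (-0.0758, 0.1313, -0.1691)
O3 = (0.1516·cos240.0°, 0.1516·sin240.0°, -0.1691) = (-0.0758, -0.1313, -0.1691)
subtract pairs → two planes through P
[-0.6265 0.2625 -0.1318]·P = -0.0155;  [-0.6265 -0.2625 -0.1318]·P = -0.0155
Cramer: x(z) = 0.0247-0.2104z;  y(z) = 0.0000+0.0000z
sphere 1 gives Az²+Bz+C=0 with A=1.0443, B=0.2960, C=-0.0737;  B²−4AC=0.3953;  roots -0.4428, 0.1593;  negative root z = -0.4428
x = 0.1178, y = 0.0000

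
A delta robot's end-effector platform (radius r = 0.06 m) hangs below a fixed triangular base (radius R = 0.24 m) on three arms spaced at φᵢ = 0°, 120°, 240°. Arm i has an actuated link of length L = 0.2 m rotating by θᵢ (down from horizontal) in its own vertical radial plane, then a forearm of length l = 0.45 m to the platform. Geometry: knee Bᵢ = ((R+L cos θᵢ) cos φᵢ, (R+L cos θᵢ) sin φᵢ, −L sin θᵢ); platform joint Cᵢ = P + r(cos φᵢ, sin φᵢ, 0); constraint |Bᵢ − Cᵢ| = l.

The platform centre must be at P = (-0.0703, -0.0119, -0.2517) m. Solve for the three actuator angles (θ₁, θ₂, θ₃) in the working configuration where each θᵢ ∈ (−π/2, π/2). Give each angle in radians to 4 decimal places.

θ₁ = 0.5237, θ₂ = -0.0873, θ₃ = -0.2616

arm 1 (φ=0.0°): x'=-0.0703, y'=-0.0119
  A=0.2503, B=-0.2517, C=(l²−L²−A²−y'²−z²)/(2L)=0.0909
  √(A²+B²)=0.3550;  θ1 = -0.7882+1.3119 ≈ 0.5237
arm 2 (φ=120.0°): x'=0.0248, y'=0.0668
  A cos θ + B sin θ = C:  0.1552·cos θ + -0.2517·sin θ = 0.1765
  γ=atan2(-0.2517,0.1552)=-1.0184;  ψ=arccos(0.5970)=0.9310;  θ2=γ+ψ≈-0.0873
φ3=240.0° → target in arm frame (0.0455, -0.0549)
  A=0.1345, B=-0.2517, C=(l²−L²−A²−y'²−z²)/(2L)=0.1951
  γ=atan2(-0.2517,0.1345)=-1.0799;  ψ=arccos(0.6835)=0.8183;  θ3=γ+ψ≈-0.2616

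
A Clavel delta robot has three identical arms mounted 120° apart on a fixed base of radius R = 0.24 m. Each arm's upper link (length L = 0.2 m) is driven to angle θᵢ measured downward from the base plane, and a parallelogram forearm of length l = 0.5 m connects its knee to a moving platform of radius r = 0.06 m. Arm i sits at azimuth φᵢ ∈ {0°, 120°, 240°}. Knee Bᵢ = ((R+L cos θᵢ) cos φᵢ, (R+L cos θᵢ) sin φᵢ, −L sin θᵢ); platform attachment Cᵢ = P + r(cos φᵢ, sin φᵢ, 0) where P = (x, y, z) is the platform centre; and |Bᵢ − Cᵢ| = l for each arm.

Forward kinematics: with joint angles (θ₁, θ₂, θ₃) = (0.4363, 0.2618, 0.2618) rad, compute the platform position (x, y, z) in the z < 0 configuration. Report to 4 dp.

(-0.0277, 0.0000, -0.3986)

O1 = (0.3613·cos0.0°, 0.3613·sin0.0°, -0.0845) = (0.3613, 0.0000, -0.0845)
arm 2 at φ=120.0°: e+L cos θ2 = 0.3732;  O2 = (-0.1866, 0.3232, -0.0518)
arm 3 at φ=240.0°: e+L cos θ3 = 0.3732;  O3 = (-0.1866, -0.3232, -0.0518)
eliminate P² terms by subtracting sphere 1 from 2 and 3
linear system: -1.0957x+0.6464y = 0.0043−0.0655z; -1.0957x+-0.6464y = 0.0043−0.0655z
det = 1.4165;  x = -0.0039+0.0598z,  y = 0.0000+0.0000z
into |P−O₁|² = l²: 1.0036z² + 0.1254z + -0.1095 = 0;  Δ = 0.4553;  z = -0.3986 or 0.2737 → z<0 root = -0.3986
x = -0.0277, y = 0.0000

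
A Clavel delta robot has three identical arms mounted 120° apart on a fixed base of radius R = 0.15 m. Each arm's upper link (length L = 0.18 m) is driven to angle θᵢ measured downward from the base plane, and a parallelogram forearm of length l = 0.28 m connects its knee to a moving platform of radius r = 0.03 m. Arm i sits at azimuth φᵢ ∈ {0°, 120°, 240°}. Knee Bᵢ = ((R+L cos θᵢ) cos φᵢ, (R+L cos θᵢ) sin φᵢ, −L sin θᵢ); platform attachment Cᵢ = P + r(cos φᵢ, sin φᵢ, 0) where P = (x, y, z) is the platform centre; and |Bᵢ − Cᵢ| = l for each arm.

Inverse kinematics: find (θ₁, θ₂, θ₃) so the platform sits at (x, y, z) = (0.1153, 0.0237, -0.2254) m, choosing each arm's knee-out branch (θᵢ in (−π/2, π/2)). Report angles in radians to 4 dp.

θ₁ = 0.0873, θ₂ = 1.0470, θ₃ = 1.2214

rotate P by −φ1: (0.1153, 0.0237, -0.2254)
  A cos θ + B sin θ = C:  0.0047·cos θ + -0.2254·sin θ = -0.0150
  γ=atan2(-0.2254,0.0047)=-1.5499;  ψ=arccos(-0.0664)=1.6372;  θ1=γ+ψ≈0.0873
rotate P by −φ2: (-0.0371, -0.1117, -0.2254)
  A=0.1571, B=-0.2254, C=(l²−L²−A²−y'²−z²)/(2L)=-0.1166
  γ=atan2(-0.2254,0.1571)=-0.9620;  ψ=arccos(-0.4243)=2.0090;  θ2=γ+ψ≈1.0470
rotate P by −φ3: (-0.0782, 0.0880, -0.2254)
  A cos θ + B sin θ = C:  0.1982·cos θ + -0.2254·sin θ = -0.1440
  γ=atan2(-0.2254,0.1982)=-0.8496;  ψ=arccos(-0.4796)=2.0710;  θ3=γ+ψ≈1.2214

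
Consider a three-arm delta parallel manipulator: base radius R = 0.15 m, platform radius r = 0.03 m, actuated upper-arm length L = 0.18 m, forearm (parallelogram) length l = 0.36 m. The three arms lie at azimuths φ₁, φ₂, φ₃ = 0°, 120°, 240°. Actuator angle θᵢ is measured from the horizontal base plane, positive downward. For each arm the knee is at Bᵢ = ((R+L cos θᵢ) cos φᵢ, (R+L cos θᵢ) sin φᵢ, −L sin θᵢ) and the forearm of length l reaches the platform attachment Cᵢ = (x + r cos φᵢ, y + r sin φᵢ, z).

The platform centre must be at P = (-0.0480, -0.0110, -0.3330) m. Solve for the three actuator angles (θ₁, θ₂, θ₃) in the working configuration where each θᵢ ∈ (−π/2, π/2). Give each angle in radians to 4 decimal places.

θ₁ = 0.7856, θ₂ = 0.5236, θ₃ = 0.4365

arm 1 (φ=0.0°): x'=-0.0480, y'=-0.0110
  e−x'=0.1680;  (l²−L²−(e−x')²−y'²−z²)/2L = -0.1168
  γ=atan2(-0.3330,0.1680)=-1.1036;  ψ=arccos(-0.3131)=1.8892;  θ1=γ+ψ≈0.7856
arm 2 (φ=120.0°): x'=0.0145, y'=0.0471
  A=0.1055, B=-0.3330, C=(l²−L²−A²−y'²−z²)/(2L)=-0.0751
  θ2 = atan2(B,A) + arccos(C/0.3493) = 0.5236
arm 3 (φ=240.0°): x'=0.0335, y'=-0.0361
  A cos θ + B sin θ = C:  0.0865·cos θ + -0.3330·sin θ = -0.0624
  γ=atan2(-0.3330,0.0865)=-1.3167;  ψ=arccos(-0.1814)=1.7532;  θ3=γ+ψ≈0.4365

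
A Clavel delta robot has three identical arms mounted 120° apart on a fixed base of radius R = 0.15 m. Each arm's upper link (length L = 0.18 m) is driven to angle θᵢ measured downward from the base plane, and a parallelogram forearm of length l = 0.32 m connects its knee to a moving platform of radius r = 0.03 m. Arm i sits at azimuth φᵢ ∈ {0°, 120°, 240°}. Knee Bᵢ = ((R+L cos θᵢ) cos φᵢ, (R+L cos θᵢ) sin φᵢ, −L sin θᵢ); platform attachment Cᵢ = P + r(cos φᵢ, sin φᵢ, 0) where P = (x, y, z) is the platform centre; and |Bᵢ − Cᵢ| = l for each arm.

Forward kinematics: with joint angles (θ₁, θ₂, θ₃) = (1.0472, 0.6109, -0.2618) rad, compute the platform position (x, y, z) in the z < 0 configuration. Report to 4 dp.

arm 1 at φ=0.0°: e+L cos θ1 = 0.2100;  S1 = (0.2100, 0.0000, -0.1559)
φ2=120.0°: virtual centre (-0.1337, 0.2316, -0.1032), radius l
arm 3 at φ=240.0°: e+L cos θ3 = 0.2939;  S3 = (-0.1469, -0.2545, 0.0466)
eliminate P² terms by subtracting sphere 1 from 2 and 3
linear system: -0.6874x+0.4632y = 0.0138−0.1053z; -0.7139x+-0.5090y = 0.0201−0.4049z
Cramer: x(z) = -0.0240+0.3543z;  y(z) = -0.0059+0.2986z
into |P−S₁|² = l²: 1.2147z² + 0.1424z + -0.0233 = 0;  Δ = 0.1335;  z = -0.2090 or 0.0918 → z<0 root = -0.2090
x = -0.0981, y = -0.0683

(-0.0981, -0.0683, -0.2090)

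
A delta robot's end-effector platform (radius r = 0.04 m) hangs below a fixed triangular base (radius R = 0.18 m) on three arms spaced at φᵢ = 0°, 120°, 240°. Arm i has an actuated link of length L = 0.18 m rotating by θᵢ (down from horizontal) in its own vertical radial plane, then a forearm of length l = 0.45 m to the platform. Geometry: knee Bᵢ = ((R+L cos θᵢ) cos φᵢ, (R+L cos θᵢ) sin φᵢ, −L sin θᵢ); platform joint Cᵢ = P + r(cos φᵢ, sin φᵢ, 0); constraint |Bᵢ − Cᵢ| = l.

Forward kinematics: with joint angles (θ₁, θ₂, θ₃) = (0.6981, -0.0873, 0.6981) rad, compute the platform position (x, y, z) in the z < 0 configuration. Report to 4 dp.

(-0.0622, 0.1078, -0.3899)

φ1=0.0°: virtual centre (0.2779, 0.0000, -0.1157), radius l
arm 2 at φ=120.0°: (R−r)+L cos θ2 = 0.3193;  O2 = (-0.1597, 0.2765, 0.0157)
arm 3 at φ=240.0°: (R−r)+L cos θ3 = 0.2779;  O3 = (-0.1389, -0.2407, -0.1157)
subtract pairs → two planes through P
linear system: -0.8751x+0.5531y = 0.0116−0.2628z; -0.8337x+-0.4813y = 0.0000−0.0000z
det = 0.8823;  x = -0.0063+0.1434z,  y = 0.0110+-0.2483z
into |P−O₁|² = l²: 1.0822z² + 0.1445z + -0.1082 = 0;  Δ = 0.4893;  z = -0.3899 or 0.2564 → z<0 root = -0.3899
x = -0.0622, y = 0.1078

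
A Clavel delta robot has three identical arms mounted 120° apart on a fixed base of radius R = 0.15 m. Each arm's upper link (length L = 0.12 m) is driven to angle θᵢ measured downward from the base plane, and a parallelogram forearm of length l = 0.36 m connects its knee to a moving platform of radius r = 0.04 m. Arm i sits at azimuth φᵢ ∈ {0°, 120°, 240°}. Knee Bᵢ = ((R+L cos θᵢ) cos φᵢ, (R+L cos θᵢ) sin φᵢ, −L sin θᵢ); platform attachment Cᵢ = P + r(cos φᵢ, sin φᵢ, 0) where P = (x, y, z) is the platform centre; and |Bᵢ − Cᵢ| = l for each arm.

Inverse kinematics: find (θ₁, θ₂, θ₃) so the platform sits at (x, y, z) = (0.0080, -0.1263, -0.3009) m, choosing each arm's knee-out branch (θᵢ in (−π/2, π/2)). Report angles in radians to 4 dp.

rotate P by −φ1: (0.0080, -0.1263, -0.3009)
  A=0.1020, B=-0.3009, C=(l²−L²−A²−y'²−z²)/(2L)=-0.0071
  √(A²+B²)=0.3177;  θ1 = -1.2440+1.5930 ≈ 0.3491
arm 2 (φ=120.0°): x'=-0.1134, y'=0.0562
  e−x'=0.2234;  (l²−L²−(e−x')²−y'²−z²)/2L = -0.1183
  √(A²+B²)=0.3748;  θ2 = -0.9322+1.8921 ≈ 0.9599
rotate P by −φ3: (0.1054, 0.0701, -0.3009)
  e−x'=0.0046;  (l²−L²−(e−x')²−y'²−z²)/2L = 0.0822
  √(A²+B²)=0.3009;  θ3 = -1.5554+1.2941 ≈ -0.2613

θ₁ = 0.3491, θ₂ = 0.9599, θ₃ = -0.2613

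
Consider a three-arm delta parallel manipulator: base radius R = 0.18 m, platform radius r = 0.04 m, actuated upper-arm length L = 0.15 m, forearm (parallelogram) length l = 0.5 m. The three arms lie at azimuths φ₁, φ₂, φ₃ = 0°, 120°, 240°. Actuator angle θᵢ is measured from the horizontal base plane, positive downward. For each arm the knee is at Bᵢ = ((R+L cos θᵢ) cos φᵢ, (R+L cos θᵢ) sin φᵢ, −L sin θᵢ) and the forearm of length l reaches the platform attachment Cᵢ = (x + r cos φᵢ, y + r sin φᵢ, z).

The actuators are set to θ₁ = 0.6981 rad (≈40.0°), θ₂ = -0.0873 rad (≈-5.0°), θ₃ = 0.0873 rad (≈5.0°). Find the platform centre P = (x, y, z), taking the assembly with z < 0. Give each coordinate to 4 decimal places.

(-0.1161, 0.0225, -0.4309)

S1 = (0.2549·cos0.0°, 0.2549·sin0.0°, -0.0964) = (0.2549, 0.0000, -0.0964)
φ2=120.0°: virtual centre (-0.1447, 0.2507, 0.0131), radius l
arm 3 at φ=240.0°: e+L cos θ3 = 0.2894;  S3 = (-0.1447, -0.2507, -0.0131)
|S₂|²−|S₁|² = 0.0097;  |S₃|²−|S₁|² = 0.0097
linear system: -0.7992x+0.5013y = 0.0097−0.2190z; -0.7992x+-0.5013y = 0.0097−0.1667z
Cramer: x(z) = -0.0121+0.2413z;  y(z) = 0.0000-0.0522z
sphere 1 gives Az²+Bz+C=0 with A=1.0609, B=0.0640, C=-0.1694;  B²−4AC=0.7230;  roots -0.4309, 0.3706;  negative root z = -0.4309
x = -0.1161, y = 0.0225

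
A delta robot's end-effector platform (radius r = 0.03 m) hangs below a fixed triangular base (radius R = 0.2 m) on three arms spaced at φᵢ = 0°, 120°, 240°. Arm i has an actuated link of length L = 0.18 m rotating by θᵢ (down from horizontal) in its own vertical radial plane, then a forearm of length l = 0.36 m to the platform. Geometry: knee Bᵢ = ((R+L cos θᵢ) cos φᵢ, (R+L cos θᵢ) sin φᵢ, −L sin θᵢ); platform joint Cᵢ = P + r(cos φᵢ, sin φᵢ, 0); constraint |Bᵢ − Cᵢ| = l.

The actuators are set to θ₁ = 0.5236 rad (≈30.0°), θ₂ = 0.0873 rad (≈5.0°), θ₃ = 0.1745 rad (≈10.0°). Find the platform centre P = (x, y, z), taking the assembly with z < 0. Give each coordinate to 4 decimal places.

(-0.0282, 0.0045, -0.1548)

arm 1 at φ=0.0°: e+L cos θ1 = 0.3259;  O1 = (0.3259, 0.0000, -0.0900)
arm 2 at φ=120.0°: e+L cos θ2 = 0.3493;  O2 = (-0.1747, 0.3025, -0.0157)
φ3=240.0°: virtual centre (-0.1736, -0.3007, -0.0313), radius l
|O₂|²−|O₁|² = 0.0080;  |O₃|²−|O₁|² = 0.0073
[-1.0011 0.6050 0.1486]·P = 0.0080;  [-0.9990 -0.6015 0.1175]·P = 0.0073
det = 1.2066;  x = -0.0076+0.1330z,  y = 0.0006+-0.0256z
sphere 1 gives Az²+Bz+C=0 with A=1.0183, B=0.0913, C=-0.0103;  B²−4AC=0.0502;  roots -0.1548, 0.0652;  negative root z = -0.1548
x = -0.0282, y = 0.0045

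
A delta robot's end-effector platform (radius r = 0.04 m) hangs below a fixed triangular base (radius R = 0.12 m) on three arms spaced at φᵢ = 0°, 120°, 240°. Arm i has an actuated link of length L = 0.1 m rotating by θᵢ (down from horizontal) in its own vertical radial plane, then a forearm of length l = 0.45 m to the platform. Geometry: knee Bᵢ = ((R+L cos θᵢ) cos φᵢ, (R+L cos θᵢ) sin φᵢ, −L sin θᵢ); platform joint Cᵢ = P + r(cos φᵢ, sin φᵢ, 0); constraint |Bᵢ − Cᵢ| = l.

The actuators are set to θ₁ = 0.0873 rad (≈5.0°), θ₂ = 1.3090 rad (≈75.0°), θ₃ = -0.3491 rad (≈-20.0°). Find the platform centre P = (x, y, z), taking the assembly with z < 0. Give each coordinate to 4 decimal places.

(0.0746, -0.2364, -0.3769)

centre 1 = (0.1796·cos0.0°, 0.1796·sin0.0°, -0.0087) = (0.1796, 0.0000, -0.0087)
arm 2 at φ=120.0°: ρ2 = 0.1059;  centre 2 = (-0.0529, 0.0917, -0.0966)
φ3=240.0°: virtual centre (-0.0870, -0.1507, 0.0342), radius l
subtract pairs → two planes through P
plane₁₂: -0.4651x+0.1834y+-0.1757z = -0.0118
det = 0.2379;  x = 0.0156+-0.1564z,  y = -0.0247+0.5617z
quadratic in z: (1.3399)z²+(0.0410)z+(-0.1749)=0, √Δ=0.9691 → z ∈ {-0.3769, 0.3463}; z = -0.3769 (taking z<0)
x = 0.0746, y = -0.2364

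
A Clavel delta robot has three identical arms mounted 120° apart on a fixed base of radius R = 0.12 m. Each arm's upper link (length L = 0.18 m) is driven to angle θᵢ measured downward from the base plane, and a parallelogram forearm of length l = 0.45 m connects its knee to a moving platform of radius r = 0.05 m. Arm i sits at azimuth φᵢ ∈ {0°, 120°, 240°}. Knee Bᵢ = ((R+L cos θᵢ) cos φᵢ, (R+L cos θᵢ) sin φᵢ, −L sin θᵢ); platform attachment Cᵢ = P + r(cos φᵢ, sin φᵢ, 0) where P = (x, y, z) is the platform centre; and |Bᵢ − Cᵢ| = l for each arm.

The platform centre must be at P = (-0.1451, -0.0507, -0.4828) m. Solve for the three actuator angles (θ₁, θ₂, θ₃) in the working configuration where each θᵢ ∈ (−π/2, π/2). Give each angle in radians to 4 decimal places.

φ1=0.0° → target in arm frame (-0.1451, -0.0507)
  e−x'=0.2151;  (l²−L²−(e−x')²−y'²−z²)/2L = -0.3107
  √(A²+B²)=0.5285;  θ1 = -1.1517+2.1991 ≈ 1.0474
φ2=120.0° → target in arm frame (0.0286, 0.1510)
  A=0.0414, B=-0.4828, C=(l²−L²−A²−y'²−z²)/(2L)=-0.2431
  γ=atan2(-0.4828,0.0414)=-1.4853;  ψ=arccos(-0.5017)=2.0963;  θ2=γ+ψ≈0.6110
rotate P by −φ3: (0.1165, -0.1003, -0.4828)
  e−x'=-0.0465;  (l²−L²−(e−x')²−y'²−z²)/2L = -0.2089
  √(A²+B²)=0.4850;  θ3 = -1.6667+2.0161 ≈ 0.3494

θ₁ = 1.0474, θ₂ = 0.6110, θ₃ = 0.3494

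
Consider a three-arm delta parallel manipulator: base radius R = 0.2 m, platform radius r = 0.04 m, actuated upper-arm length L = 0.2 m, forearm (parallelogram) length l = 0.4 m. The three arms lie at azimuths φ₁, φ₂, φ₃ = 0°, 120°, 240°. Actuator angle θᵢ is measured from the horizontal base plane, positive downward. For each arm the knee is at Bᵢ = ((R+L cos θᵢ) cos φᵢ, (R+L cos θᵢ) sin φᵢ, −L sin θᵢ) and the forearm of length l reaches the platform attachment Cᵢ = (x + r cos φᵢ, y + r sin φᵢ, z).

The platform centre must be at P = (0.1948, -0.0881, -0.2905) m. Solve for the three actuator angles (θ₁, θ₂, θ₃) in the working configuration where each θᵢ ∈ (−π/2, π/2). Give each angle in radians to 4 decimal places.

φ1=0.0° → target in arm frame (0.1948, -0.0881)
  A cos θ + B sin θ = C:  -0.0348·cos θ + -0.2905·sin θ = 0.0666
  √(A²+B²)=0.2926;  θ1 = -1.6900+1.3412 ≈ -0.3488
rotate P by −φ2: (-0.1737, -0.1247, -0.2905)
  A cos θ + B sin θ = C:  0.3337·cos θ + -0.2905·sin θ = -0.2282
  θ2 = atan2(B,A) + arccos(C/0.4424) = 1.3964
arm 3 (φ=240.0°): x'=-0.0211, y'=0.2128
  e−x'=0.1811;  (l²−L²−(e−x')²−y'²−z²)/2L = -0.1061
  γ=atan2(-0.2905,0.1811)=-1.0133;  ψ=arccos(-0.3100)=1.8860;  θ3=γ+ψ≈0.8727

θ₁ = -0.3488, θ₂ = 1.3964, θ₃ = 0.8727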